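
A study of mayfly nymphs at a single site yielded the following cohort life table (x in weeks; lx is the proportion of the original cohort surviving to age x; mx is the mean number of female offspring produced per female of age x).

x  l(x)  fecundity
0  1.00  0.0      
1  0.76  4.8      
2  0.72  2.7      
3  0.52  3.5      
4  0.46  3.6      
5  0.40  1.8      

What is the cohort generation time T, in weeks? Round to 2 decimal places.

lx·mx: 0, 3.648, 1.944, 1.82, 1.656, 0.72 → R0 = 9.788
x·lx·mx: 0, 3.648, 3.888, 5.46, 6.624, 3.6 → Σ = 23.22
T = 23.22 / 9.788 = 2.372293… → 2.37

2.37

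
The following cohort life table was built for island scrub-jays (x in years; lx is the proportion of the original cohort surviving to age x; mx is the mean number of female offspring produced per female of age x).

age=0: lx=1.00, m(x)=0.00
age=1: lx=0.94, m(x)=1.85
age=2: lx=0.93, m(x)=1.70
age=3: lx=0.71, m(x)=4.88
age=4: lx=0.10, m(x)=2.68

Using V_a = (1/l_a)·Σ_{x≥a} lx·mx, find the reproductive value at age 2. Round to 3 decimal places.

lx·mx for x ≥ 2: 1.581, 3.4648, 0.268 → sum = 5.3138
V_2 = 5.3138 / l_2 = 5.3138 / 0.93 = 5.713763… → 5.714

5.714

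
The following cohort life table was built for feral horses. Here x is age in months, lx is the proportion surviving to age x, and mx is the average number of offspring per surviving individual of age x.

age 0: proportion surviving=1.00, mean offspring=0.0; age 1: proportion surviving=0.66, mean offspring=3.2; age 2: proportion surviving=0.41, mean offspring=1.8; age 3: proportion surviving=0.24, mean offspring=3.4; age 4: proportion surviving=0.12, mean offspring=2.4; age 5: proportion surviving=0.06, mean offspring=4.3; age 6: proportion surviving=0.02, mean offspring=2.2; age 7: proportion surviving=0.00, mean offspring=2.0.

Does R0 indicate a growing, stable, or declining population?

growing

R0 = Σ lx·mx = 0 + 2.112 + 0.738 + 0.816 + 0.288 + 0.258 + 0.044 + 0 = 4.256
R0 > 1, so the population is growing.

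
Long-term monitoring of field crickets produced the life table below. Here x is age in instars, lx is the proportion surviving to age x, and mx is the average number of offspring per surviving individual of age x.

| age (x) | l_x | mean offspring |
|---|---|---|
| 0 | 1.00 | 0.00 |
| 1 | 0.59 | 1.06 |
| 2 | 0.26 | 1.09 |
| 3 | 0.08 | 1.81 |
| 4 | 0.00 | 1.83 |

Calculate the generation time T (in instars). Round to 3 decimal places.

1.544

lx·mx: 0, 0.6254, 0.2834, 0.1448, 0 → R0 = 1.0536
x·lx·mx: 0, 0.6254, 0.5668, 0.4344, 0 → Σ = 1.6266
T = 1.6266 / 1.0536 = 1.54385… → 1.544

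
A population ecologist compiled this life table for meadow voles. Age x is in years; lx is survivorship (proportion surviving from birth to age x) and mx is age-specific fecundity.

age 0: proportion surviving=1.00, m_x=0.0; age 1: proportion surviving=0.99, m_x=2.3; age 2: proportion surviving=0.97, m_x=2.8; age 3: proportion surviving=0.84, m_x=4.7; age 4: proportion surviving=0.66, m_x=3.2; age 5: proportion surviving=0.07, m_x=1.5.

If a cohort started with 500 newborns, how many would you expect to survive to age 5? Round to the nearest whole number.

Expected survivors = N0 · l_5 = 500 × 0.07 = 35 → 35

35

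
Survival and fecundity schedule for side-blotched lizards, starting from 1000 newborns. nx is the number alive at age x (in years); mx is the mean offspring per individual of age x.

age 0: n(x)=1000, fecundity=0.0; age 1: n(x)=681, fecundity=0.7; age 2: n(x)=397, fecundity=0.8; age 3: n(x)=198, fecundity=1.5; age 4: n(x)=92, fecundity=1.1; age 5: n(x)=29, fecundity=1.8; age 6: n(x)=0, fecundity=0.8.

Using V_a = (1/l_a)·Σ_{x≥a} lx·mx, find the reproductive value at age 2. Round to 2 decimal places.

1.93

lx = nx/n0 = nx/1000: 1, 0.681, 0.397, 0.198, 0.092, 0.029, 0
lx·mx for x ≥ 2: 0.3176, 0.297, 0.1012, 0.0522, 0 → sum = 0.768
V_2 = 0.768 / l_2 = 0.768 / 0.397 = 1.934509… → 1.93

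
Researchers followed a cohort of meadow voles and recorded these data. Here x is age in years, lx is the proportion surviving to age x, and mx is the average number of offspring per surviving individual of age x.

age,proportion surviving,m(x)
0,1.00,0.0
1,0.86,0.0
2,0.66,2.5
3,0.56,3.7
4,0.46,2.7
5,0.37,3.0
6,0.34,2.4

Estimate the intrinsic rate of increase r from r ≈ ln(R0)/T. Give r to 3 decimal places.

R0 = Σ lx·mx = 0 + 0 + 1.65 + 2.072 + 1.242 + 1.11 + 0.816 = 6.89
Σ x·lx·mx = 24.93; T = 24.93/6.89 = 3.61829…
r ≈ ln(R0)/T = ln(6.89)/3.61829… = 0.53342… → 0.533

0.533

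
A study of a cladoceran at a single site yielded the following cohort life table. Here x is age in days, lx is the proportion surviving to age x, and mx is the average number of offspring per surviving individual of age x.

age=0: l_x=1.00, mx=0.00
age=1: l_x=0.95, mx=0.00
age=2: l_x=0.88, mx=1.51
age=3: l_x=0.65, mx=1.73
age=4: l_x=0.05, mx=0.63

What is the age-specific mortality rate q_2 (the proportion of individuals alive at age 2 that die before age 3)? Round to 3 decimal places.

0.261

q_2 = (l_2 − l_3) / l_2 = (0.88 − 0.65) / 0.88
     = 0.23 / 0.88 = 0.261364… → 0.261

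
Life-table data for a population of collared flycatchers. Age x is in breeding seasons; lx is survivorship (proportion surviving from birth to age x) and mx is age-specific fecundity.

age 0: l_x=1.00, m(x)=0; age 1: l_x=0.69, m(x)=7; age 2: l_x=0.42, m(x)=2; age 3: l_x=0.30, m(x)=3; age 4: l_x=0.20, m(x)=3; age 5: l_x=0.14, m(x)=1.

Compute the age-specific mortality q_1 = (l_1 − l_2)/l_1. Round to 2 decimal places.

0.39

q_1 = (l_1 − l_2) / l_1 = (0.69 − 0.42) / 0.69
     = 0.27 / 0.69 = 0.391304… → 0.39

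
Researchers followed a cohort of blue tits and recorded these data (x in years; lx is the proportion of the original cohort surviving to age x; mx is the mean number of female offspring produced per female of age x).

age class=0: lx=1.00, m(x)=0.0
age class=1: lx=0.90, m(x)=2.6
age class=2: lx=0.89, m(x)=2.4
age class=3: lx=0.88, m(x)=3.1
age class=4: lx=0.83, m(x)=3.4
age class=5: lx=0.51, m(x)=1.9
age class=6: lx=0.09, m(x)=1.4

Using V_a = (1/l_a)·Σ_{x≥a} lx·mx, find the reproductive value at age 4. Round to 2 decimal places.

lx·mx for x ≥ 4: 2.822, 0.969, 0.126 → sum = 3.917
V_4 = 3.917 / l_4 = 3.917 / 0.83 = 4.719277… → 4.72

4.72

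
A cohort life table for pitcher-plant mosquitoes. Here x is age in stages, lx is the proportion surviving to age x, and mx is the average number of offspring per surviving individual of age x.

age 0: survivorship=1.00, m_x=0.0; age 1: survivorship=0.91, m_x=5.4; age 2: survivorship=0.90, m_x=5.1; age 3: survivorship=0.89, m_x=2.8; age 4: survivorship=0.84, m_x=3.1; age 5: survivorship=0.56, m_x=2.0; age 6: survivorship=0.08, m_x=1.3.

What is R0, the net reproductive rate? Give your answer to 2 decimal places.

lx·mx by age: 0, 4.914, 4.59, 2.492, 2.604, 1.12, 0.104
R0 = Σ lx·mx = 15.824 → 15.82

15.82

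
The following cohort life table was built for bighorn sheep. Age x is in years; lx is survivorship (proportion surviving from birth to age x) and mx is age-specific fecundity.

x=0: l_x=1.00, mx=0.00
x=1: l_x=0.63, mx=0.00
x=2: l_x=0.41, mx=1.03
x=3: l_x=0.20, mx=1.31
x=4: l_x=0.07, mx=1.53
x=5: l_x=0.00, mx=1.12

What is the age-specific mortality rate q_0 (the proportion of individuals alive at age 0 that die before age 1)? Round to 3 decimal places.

q_0 = (l_0 − l_1) / l_0 = (1 − 0.63) / 1
     = 0.37 / 1 = 0.37 → 0.370

0.370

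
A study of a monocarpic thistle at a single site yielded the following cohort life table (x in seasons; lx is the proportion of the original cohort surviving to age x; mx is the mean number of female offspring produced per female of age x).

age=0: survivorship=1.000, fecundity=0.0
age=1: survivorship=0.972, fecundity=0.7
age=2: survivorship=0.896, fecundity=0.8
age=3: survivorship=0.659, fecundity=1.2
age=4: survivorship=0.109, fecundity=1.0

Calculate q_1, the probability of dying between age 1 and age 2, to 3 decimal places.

0.078

q_1 = (l_1 − l_2) / l_1 = (0.972 − 0.896) / 0.972
     = 0.076 / 0.972 = 0.078189… → 0.078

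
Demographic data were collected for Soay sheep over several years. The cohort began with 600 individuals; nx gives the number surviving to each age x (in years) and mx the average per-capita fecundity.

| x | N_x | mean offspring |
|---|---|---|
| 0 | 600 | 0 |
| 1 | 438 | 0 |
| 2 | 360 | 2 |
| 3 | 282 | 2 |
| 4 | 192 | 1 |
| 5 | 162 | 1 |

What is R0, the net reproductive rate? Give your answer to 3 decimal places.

lx = nx/n0 = nx/600: 1, 0.73, 0.6, 0.47, 0.32, 0.27
lx·mx by age: 0, 0, 1.2, 0.94, 0.32, 0.27
R0 = Σ lx·mx = 2.73 → 2.730

2.730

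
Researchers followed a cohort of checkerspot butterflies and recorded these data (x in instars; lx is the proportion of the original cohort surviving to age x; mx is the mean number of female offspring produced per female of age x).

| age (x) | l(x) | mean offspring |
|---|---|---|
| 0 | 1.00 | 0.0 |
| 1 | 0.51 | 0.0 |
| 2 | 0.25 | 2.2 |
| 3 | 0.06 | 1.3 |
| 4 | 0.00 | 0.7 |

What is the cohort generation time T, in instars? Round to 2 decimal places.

lx·mx: 0, 0, 0.55, 0.078, 0 → R0 = 0.628
x·lx·mx: 0, 0, 1.1, 0.234, 0 → Σ = 1.334
T = 1.334 / 0.628 = 2.124204… → 2.12

2.12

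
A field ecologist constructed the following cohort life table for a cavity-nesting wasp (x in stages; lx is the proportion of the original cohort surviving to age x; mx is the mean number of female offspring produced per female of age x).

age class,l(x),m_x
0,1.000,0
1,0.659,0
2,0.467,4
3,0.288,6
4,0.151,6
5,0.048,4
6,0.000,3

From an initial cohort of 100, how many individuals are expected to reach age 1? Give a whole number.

Expected survivors = N0 · l_1 = 100 × 0.659 = 65.9 → 66

66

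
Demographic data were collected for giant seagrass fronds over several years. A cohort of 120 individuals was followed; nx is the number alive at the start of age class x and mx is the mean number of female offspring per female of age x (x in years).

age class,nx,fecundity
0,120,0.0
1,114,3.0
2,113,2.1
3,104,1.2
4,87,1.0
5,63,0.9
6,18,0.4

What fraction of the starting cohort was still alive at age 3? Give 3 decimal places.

0.867

l_3 = n_3/n_0 = 104/120 = 0.866667… → 0.867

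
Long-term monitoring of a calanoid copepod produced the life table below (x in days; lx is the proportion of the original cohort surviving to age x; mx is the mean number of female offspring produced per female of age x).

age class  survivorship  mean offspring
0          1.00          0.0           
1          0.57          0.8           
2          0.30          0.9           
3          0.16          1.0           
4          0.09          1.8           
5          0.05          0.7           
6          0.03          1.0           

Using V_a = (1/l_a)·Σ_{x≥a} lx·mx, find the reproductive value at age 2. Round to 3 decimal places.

2.190

lx·mx for x ≥ 2: 0.27, 0.16, 0.162, 0.035, 0.03 → sum = 0.657
V_2 = 0.657 / l_2 = 0.657 / 0.3 = 2.19 → 2.190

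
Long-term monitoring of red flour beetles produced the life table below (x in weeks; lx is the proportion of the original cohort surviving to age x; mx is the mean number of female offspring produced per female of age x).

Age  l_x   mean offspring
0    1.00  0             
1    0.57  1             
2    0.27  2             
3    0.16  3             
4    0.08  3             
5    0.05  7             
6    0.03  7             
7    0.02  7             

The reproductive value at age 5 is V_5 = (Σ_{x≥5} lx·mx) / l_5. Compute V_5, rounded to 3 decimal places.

lx·mx for x ≥ 5: 0.35, 0.21, 0.14 → sum = 0.7
V_5 = 0.7 / l_5 = 0.7 / 0.05 = 14 → 14.000

14.000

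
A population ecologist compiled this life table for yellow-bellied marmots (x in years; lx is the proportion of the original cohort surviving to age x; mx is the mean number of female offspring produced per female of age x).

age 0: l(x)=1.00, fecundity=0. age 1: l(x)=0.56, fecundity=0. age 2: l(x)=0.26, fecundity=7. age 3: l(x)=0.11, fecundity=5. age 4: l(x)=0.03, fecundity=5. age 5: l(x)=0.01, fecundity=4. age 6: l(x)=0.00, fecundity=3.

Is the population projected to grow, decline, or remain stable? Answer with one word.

growing

R0 = Σ lx·mx = 0 + 0 + 1.82 + 0.55 + 0.15 + 0.04 + 0 = 2.56
R0 > 1, so the population is growing.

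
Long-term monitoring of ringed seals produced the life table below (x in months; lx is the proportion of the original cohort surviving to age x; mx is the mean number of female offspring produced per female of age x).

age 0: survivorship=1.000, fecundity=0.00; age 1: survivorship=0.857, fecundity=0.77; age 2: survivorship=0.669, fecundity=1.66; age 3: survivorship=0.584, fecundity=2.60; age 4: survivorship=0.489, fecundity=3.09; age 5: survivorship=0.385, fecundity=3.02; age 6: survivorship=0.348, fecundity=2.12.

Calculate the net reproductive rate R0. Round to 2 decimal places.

lx·mx by age: 0, 0.65989, 1.11054, 1.5184, 1.51101, 1.1627, 0.73776
R0 = Σ lx·mx = 6.7003 → 6.70

6.70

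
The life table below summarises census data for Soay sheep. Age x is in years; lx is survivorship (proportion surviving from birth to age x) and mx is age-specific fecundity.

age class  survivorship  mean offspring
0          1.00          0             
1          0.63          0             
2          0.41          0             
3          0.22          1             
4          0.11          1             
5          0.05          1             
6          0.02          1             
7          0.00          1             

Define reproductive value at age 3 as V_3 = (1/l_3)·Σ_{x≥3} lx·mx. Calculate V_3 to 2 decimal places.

1.82

lx·mx for x ≥ 3: 0.22, 0.11, 0.05, 0.02, 0 → sum = 0.4
V_3 = 0.4 / l_3 = 0.4 / 0.22 = 1.818182… → 1.82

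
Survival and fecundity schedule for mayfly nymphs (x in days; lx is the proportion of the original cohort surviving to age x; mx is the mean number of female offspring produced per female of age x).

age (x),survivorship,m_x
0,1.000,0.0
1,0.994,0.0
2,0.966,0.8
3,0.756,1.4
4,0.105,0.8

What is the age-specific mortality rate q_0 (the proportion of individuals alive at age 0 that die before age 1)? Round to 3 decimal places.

0.006

q_0 = (l_0 − l_1) / l_0 = (1 − 0.994) / 1
     = 0.006 / 1 = 0.006 → 0.006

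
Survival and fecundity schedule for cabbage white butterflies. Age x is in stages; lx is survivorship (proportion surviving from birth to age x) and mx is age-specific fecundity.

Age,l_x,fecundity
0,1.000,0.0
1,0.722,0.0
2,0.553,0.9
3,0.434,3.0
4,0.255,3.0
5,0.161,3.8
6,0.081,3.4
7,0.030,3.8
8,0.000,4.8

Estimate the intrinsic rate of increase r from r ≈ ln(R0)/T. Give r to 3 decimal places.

R0 = Σ lx·mx = 0 + 0 + 0.4977 + 1.302 + 0.765 + 0.6118 + 0.2754 + 0.114 + 0 = 3.5659
Σ x·lx·mx = 13.4708; T = 13.4708/3.5659 = 3.77767…
r ≈ ln(R0)/T = ln(3.5659)/3.77767… = 0.33656… → 0.337

0.337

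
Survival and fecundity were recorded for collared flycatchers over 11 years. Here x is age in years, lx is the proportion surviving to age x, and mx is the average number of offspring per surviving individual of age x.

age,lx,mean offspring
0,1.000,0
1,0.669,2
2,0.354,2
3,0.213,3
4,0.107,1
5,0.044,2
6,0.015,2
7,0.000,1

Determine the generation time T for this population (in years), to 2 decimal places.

lx·mx: 0, 1.338, 0.708, 0.639, 0.107, 0.088, 0.03, 0 → R0 = 2.91
x·lx·mx: 0, 1.338, 1.416, 1.917, 0.428, 0.44, 0.18, 0 → Σ = 5.719
T = 5.719 / 2.91 = 1.965292… → 1.97

1.97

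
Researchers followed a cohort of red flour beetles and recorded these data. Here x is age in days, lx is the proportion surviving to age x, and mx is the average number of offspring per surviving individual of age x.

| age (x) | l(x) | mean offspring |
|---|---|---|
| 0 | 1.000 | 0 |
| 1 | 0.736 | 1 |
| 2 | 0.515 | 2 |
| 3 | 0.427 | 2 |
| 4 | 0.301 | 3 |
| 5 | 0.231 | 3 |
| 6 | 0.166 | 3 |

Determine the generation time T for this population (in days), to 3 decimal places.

3.272

lx·mx: 0, 0.736, 1.03, 0.854, 0.903, 0.693, 0.498 → R0 = 4.714
x·lx·mx: 0, 0.736, 2.06, 2.562, 3.612, 3.465, 2.988 → Σ = 15.423
T = 15.423 / 4.714 = 3.271744… → 3.272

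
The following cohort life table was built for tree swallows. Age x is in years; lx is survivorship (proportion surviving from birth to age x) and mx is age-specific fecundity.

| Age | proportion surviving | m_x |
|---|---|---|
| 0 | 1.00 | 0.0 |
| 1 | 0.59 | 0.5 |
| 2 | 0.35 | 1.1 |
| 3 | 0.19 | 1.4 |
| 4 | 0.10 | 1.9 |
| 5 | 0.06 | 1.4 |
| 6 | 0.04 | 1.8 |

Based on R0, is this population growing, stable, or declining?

R0 = Σ lx·mx = 0 + 0.295 + 0.385 + 0.266 + 0.19 + 0.084 + 0.072 = 1.292
R0 > 1, so the population is growing.

growing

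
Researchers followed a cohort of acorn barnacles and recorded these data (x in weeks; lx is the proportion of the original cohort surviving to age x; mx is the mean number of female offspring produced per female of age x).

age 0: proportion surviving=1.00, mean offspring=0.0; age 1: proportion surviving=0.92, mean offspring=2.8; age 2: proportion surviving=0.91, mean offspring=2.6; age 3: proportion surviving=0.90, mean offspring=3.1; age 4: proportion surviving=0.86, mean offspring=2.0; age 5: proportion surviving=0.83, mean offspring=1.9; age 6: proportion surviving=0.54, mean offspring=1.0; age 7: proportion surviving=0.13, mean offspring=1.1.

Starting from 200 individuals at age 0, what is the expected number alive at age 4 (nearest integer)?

Expected survivors = N0 · l_4 = 200 × 0.86 = 172 → 172

172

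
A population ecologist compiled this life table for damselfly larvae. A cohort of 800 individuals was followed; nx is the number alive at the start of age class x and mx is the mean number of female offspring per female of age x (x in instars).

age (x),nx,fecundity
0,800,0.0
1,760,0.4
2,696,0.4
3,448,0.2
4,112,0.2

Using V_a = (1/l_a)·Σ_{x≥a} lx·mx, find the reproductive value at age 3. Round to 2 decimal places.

lx = nx/n0 = nx/800: 1, 0.95, 0.87, 0.56, 0.14
lx·mx for x ≥ 3: 0.112, 0.028 → sum = 0.14
V_3 = 0.14 / l_3 = 0.14 / 0.56 = 0.25 → 0.25

0.25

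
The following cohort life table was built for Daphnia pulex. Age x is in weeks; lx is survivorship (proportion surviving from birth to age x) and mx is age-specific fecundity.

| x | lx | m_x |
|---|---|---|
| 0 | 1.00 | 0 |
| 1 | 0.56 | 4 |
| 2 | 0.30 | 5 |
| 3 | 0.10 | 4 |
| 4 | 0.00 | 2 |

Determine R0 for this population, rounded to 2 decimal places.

lx·mx by age: 0, 2.24, 1.5, 0.4, 0
R0 = Σ lx·mx = 4.14 → 4.14

4.14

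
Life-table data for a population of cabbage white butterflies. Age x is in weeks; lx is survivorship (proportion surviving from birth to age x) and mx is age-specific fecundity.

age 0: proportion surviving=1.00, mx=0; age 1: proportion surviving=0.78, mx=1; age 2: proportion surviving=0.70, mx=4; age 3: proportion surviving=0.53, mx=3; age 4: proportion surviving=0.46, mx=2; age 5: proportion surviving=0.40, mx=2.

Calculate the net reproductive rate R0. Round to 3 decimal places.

lx·mx by age: 0, 0.78, 2.8, 1.59, 0.92, 0.8
R0 = Σ lx·mx = 6.89 → 6.890

6.890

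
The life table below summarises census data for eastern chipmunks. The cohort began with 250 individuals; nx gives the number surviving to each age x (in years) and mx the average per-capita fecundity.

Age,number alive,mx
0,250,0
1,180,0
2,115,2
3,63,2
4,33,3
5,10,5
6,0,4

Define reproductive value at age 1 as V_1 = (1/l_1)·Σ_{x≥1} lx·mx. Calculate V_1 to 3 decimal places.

lx = nx/n0 = nx/250: 1, 0.72, 0.46, 0.252, 0.132, 0.04, 0
lx·mx for x ≥ 1: 0, 0.92, 0.504, 0.396, 0.2, 0 → sum = 2.02
V_1 = 2.02 / l_1 = 2.02 / 0.72 = 2.805556… → 2.806

2.806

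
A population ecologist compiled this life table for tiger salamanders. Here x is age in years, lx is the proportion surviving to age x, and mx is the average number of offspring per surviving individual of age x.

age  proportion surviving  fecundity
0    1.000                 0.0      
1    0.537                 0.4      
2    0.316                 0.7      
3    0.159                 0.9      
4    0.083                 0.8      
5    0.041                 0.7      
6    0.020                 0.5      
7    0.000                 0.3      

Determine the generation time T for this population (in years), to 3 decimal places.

lx·mx: 0, 0.2148, 0.2212, 0.1431, 0.0664, 0.0287, 0.01, 0 → R0 = 0.6842
x·lx·mx: 0, 0.2148, 0.4424, 0.4293, 0.2656, 0.1435, 0.06, 0 → Σ = 1.5556
T = 1.5556 / 0.6842 = 2.273604… → 2.274

2.274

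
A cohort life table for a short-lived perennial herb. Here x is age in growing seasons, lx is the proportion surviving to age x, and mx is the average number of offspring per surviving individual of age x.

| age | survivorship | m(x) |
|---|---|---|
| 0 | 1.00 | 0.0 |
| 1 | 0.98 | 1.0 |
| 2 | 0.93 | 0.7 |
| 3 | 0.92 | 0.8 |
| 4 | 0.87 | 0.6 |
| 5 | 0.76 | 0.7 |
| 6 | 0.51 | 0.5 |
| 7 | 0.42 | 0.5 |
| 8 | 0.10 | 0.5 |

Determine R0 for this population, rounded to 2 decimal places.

3.94

lx·mx by age: 0, 0.98, 0.651, 0.736, 0.522, 0.532, 0.255, 0.21, 0.05
R0 = Σ lx·mx = 3.936 → 3.94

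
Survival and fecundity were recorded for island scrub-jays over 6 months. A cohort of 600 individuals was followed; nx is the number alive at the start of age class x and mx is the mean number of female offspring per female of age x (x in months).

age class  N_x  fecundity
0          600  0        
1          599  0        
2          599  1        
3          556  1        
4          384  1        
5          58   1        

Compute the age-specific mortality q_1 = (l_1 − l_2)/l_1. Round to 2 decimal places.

lx = nx/n0 = nx/600: 1, 0.99833…, 0.99833…, 0.92667…, 0.64, 0.09667…
q_1 = (l_1 − l_2) / l_1 = (0.998333… − 0.998333…) / 0.998333…
     = 0 / 0.998333… = 0 → 0.00

0.00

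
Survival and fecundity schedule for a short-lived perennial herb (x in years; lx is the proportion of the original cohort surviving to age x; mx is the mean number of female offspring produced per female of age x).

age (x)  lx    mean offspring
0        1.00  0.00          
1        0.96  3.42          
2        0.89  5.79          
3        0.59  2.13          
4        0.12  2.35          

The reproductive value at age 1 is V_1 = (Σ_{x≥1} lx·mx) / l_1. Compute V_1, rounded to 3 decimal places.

10.391

lx·mx for x ≥ 1: 3.2832, 5.1531, 1.2567, 0.282 → sum = 9.975
V_1 = 9.975 / l_1 = 9.975 / 0.96 = 10.390625 → 10.391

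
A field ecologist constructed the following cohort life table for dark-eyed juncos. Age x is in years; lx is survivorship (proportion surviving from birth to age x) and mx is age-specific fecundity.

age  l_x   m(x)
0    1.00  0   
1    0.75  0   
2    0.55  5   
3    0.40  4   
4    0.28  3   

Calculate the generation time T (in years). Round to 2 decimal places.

2.63

lx·mx: 0, 0, 2.75, 1.6, 0.84 → R0 = 5.19
x·lx·mx: 0, 0, 5.5, 4.8, 3.36 → Σ = 13.66
T = 13.66 / 5.19 = 2.631985… → 2.63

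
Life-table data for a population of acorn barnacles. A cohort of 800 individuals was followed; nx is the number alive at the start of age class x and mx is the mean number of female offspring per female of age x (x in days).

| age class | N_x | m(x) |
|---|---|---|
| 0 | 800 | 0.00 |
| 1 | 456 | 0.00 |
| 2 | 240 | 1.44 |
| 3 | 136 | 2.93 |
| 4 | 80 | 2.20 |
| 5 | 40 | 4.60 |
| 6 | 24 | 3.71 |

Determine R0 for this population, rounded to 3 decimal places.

lx = nx/n0 = nx/800: 1, 0.57, 0.3, 0.17, 0.1, 0.05, 0.03
lx·mx by age: 0, 0, 0.432, 0.4981, 0.22, 0.23, 0.1113
R0 = Σ lx·mx = 1.4914 → 1.491

1.491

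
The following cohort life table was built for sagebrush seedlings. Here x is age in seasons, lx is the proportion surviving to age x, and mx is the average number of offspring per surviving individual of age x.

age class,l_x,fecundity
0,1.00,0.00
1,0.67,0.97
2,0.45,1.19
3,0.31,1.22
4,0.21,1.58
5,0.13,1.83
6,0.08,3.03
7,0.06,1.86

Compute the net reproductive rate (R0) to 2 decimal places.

2.49

lx·mx by age: 0, 0.6499, 0.5355, 0.3782, 0.3318, 0.2379, 0.2424, 0.1116
R0 = Σ lx·mx = 2.4873 → 2.49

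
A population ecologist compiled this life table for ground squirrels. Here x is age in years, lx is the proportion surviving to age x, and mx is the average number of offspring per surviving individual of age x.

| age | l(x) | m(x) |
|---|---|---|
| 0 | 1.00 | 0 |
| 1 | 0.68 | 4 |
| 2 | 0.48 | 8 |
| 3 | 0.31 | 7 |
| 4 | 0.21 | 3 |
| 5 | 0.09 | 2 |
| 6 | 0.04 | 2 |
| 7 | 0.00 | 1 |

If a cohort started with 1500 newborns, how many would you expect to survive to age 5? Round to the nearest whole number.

Expected survivors = N0 · l_5 = 1500 × 0.09 = 135 → 135

135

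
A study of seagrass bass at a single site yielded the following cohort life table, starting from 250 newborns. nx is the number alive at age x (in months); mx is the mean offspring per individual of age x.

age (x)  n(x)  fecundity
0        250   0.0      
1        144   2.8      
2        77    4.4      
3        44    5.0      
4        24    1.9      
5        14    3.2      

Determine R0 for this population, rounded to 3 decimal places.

4.210

lx = nx/n0 = nx/250: 1, 0.576, 0.308, 0.176, 0.096, 0.056
lx·mx by age: 0, 1.6128, 1.3552, 0.88, 0.1824, 0.1792
R0 = Σ lx·mx = 4.2096 → 4.210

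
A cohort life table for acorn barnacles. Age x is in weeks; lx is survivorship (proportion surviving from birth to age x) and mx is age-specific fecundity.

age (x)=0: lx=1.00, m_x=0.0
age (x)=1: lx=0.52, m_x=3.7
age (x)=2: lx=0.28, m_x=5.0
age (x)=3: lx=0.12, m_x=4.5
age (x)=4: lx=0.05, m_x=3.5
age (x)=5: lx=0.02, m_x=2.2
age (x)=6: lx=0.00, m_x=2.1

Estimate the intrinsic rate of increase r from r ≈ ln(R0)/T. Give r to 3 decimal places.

R0 = Σ lx·mx = 0 + 1.924 + 1.4 + 0.54 + 0.175 + 0.044 + 0 = 4.083
Σ x·lx·mx = 7.264; T = 7.264/4.083 = 1.77908…
r ≈ ln(R0)/T = ln(4.083)/1.77908… = 0.79076… → 0.791

0.791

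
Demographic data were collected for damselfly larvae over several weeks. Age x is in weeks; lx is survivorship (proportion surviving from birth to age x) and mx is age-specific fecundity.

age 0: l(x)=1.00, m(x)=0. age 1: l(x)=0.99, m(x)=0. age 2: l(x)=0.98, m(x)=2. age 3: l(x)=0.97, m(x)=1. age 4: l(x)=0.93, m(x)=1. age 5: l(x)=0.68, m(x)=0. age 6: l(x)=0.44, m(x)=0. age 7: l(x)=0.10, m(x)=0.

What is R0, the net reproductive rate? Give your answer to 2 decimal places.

lx·mx by age: 0, 0, 1.96, 0.97, 0.93, 0, 0, 0
R0 = Σ lx·mx = 3.86 → 3.86

3.86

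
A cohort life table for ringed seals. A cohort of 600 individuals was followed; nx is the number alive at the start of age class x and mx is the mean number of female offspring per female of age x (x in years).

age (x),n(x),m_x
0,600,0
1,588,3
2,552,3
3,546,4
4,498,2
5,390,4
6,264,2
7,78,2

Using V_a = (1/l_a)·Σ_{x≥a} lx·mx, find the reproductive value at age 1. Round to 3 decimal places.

15.041

lx = nx/n0 = nx/600: 1, 0.98, 0.92, 0.91, 0.83, 0.65, 0.44, 0.13
lx·mx for x ≥ 1: 2.94, 2.76, 3.64, 1.66, 2.6, 0.88, 0.26 → sum = 14.74
V_1 = 14.74 / l_1 = 14.74 / 0.98 = 15.040816… → 15.041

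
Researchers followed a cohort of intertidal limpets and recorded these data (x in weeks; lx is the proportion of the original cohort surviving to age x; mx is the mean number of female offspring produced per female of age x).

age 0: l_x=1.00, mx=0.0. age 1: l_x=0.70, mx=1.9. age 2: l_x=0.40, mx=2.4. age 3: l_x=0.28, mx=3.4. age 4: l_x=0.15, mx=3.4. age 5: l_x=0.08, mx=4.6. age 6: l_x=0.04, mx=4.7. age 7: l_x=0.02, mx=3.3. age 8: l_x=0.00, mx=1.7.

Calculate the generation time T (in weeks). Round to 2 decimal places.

lx·mx: 0, 1.33, 0.96, 0.952, 0.51, 0.368, 0.188, 0.066, 0 → R0 = 4.374
x·lx·mx: 0, 1.33, 1.92, 2.856, 2.04, 1.84, 1.128, 0.462, 0 → Σ = 11.576
T = 11.576 / 4.374 = 2.646548… → 2.65

2.65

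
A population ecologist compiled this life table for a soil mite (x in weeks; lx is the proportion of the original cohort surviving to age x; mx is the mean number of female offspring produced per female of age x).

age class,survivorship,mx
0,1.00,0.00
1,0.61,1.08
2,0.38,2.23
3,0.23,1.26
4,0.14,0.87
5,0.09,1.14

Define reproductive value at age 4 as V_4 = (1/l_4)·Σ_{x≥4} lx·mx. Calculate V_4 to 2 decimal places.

lx·mx for x ≥ 4: 0.1218, 0.1026 → sum = 0.2244
V_4 = 0.2244 / l_4 = 0.2244 / 0.14 = 1.602857… → 1.60

1.60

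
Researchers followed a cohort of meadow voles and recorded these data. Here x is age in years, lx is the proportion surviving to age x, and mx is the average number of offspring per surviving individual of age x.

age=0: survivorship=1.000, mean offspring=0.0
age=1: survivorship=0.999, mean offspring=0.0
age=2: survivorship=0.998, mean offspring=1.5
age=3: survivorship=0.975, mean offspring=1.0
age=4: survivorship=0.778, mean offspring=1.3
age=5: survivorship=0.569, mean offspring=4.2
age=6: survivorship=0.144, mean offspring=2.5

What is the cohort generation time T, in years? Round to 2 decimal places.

3.86

lx·mx: 0, 0, 1.497, 0.975, 1.0114, 2.3898, 0.36 → R0 = 6.2332
x·lx·mx: 0, 0, 2.994, 2.925, 4.0456, 11.949, 2.16 → Σ = 24.0736
T = 24.0736 / 6.2332 = 3.862157… → 3.86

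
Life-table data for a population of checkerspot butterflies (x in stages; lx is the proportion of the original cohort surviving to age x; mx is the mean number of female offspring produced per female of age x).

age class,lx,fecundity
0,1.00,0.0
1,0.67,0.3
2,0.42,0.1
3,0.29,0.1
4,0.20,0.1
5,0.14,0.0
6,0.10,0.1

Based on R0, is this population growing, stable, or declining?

declining

R0 = Σ lx·mx = 0 + 0.201 + 0.042 + 0.029 + 0.02 + 0 + 0.01 = 0.302
R0 < 1, so the population is declining.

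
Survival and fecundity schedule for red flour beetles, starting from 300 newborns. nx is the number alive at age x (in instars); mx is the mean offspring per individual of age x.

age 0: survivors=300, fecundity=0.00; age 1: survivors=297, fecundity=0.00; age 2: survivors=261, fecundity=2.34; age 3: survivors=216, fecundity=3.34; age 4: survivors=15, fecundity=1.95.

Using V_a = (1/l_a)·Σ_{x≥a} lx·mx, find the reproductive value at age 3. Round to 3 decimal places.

lx = nx/n0 = nx/300: 1, 0.99, 0.87, 0.72, 0.05
lx·mx for x ≥ 3: 2.4048, 0.0975 → sum = 2.5023
V_3 = 2.5023 / l_3 = 2.5023 / 0.72 = 3.475417… → 3.475

3.475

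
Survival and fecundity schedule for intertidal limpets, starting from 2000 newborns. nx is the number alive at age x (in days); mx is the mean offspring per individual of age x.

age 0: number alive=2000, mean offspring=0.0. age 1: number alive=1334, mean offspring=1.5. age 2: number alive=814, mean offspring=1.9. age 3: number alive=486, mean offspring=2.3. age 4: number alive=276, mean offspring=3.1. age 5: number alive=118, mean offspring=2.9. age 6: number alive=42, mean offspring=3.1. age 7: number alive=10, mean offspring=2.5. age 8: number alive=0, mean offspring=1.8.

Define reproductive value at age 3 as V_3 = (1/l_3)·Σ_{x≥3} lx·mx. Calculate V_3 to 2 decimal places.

lx = nx/n0 = nx/2000: 1, 0.667, 0.407, 0.243, 0.138, 0.059, 0.021, 0.005, 0
lx·mx for x ≥ 3: 0.5589, 0.4278, 0.1711, 0.0651, 0.0125, 0 → sum = 1.2354
V_3 = 1.2354 / l_3 = 1.2354 / 0.243 = 5.083951… → 5.08

5.08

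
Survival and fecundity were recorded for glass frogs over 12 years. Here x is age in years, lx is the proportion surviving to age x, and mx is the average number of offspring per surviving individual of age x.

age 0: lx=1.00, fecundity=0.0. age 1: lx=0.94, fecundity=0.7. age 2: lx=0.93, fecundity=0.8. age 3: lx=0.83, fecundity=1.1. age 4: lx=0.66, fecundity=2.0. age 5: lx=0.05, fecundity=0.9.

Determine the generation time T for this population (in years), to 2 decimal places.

lx·mx: 0, 0.658, 0.744, 0.913, 1.32, 0.045 → R0 = 3.68
x·lx·mx: 0, 0.658, 1.488, 2.739, 5.28, 0.225 → Σ = 10.39
T = 10.39 / 3.68 = 2.82337… → 2.82

2.82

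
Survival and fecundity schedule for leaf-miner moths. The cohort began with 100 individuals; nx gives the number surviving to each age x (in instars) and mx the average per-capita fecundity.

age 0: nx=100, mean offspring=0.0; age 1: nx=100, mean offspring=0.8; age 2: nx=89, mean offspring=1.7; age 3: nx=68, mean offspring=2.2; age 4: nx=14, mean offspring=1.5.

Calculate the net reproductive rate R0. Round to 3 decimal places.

4.019

lx = nx/n0 = nx/100: 1, 1, 0.89, 0.68, 0.14
lx·mx by age: 0, 0.8, 1.513, 1.496, 0.21
R0 = Σ lx·mx = 4.019 → 4.019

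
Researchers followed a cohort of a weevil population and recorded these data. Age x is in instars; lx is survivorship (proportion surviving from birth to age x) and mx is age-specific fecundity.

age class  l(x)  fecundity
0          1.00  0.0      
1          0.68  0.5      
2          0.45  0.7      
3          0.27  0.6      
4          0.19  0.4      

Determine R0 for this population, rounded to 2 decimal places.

0.89

lx·mx by age: 0, 0.34, 0.315, 0.162, 0.076
R0 = Σ lx·mx = 0.893 → 0.89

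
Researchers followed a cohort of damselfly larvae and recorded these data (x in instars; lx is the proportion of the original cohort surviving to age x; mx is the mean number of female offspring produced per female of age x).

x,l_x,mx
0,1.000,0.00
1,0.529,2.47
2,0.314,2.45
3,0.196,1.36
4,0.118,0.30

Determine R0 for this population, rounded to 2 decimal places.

lx·mx by age: 0, 1.30663, 0.7693, 0.26656, 0.0354
R0 = Σ lx·mx = 2.37789 → 2.38

2.38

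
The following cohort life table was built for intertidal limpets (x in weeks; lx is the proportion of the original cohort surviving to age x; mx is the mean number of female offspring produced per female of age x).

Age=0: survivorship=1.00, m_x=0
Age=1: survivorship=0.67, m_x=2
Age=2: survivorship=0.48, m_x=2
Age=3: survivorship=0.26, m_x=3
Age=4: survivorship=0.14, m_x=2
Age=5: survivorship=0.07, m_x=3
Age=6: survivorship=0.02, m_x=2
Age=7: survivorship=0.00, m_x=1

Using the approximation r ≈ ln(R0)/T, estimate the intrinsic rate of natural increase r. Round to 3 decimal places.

0.579

R0 = Σ lx·mx = 0 + 1.34 + 0.96 + 0.78 + 0.28 + 0.21 + 0.04 + 0 = 3.61
Σ x·lx·mx = 8.01; T = 8.01/3.61 = 2.21884…
r ≈ ln(R0)/T = ln(3.61)/2.21884… = 0.57855… → 0.579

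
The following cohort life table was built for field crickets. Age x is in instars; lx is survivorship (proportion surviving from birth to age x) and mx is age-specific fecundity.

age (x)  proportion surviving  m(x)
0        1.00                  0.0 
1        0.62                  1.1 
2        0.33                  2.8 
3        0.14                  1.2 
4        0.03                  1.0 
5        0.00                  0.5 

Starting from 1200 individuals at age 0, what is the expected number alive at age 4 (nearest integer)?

Expected survivors = N0 · l_4 = 1200 × 0.03 = 36 → 36

36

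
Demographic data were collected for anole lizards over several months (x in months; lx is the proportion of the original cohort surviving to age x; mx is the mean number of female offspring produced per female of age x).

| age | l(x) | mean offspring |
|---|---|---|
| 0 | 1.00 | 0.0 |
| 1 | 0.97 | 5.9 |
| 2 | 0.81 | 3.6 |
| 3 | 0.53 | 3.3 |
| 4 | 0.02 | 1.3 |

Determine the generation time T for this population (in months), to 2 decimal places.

1.62

lx·mx: 0, 5.723, 2.916, 1.749, 0.026 → R0 = 10.414
x·lx·mx: 0, 5.723, 5.832, 5.247, 0.104 → Σ = 16.906
T = 16.906 / 10.414 = 1.623392… → 1.62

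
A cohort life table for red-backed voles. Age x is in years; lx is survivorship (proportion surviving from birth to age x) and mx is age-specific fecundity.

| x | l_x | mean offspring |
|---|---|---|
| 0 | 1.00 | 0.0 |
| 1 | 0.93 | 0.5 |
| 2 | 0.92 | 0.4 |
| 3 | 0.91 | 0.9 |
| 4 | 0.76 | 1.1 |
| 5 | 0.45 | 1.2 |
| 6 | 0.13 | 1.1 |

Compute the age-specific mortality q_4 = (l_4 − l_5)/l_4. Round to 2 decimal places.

q_4 = (l_4 − l_5) / l_4 = (0.76 − 0.45) / 0.76
     = 0.31 / 0.76 = 0.407895… → 0.41

0.41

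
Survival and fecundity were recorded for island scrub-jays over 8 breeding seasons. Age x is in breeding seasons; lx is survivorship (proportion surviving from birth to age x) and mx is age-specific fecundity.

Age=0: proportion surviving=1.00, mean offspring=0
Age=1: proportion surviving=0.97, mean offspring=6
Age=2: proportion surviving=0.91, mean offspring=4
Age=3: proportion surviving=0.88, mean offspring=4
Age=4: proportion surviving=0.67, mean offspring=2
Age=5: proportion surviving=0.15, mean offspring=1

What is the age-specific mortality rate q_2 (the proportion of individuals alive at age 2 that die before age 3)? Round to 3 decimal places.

0.033

q_2 = (l_2 − l_3) / l_2 = (0.91 − 0.88) / 0.91
     = 0.03 / 0.91 = 0.032967… → 0.033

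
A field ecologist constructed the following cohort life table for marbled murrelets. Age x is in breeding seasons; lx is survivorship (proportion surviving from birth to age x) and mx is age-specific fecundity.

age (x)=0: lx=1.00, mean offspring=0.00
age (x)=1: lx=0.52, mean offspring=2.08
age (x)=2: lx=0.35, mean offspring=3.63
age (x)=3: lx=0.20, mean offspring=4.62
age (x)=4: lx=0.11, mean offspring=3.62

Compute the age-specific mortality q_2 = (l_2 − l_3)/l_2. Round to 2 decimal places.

0.43

q_2 = (l_2 − l_3) / l_2 = (0.35 − 0.2) / 0.35
     = 0.15 / 0.35 = 0.428571… → 0.43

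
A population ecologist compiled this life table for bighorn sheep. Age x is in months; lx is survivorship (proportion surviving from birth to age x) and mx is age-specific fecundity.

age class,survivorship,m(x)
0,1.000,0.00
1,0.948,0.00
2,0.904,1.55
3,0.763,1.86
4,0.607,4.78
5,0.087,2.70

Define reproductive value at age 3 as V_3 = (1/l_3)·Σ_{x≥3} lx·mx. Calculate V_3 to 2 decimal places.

lx·mx for x ≥ 3: 1.41918, 2.90146, 0.2349 → sum = 4.55554
V_3 = 4.55554 / l_3 = 4.55554 / 0.763 = 5.970564… → 5.97

5.97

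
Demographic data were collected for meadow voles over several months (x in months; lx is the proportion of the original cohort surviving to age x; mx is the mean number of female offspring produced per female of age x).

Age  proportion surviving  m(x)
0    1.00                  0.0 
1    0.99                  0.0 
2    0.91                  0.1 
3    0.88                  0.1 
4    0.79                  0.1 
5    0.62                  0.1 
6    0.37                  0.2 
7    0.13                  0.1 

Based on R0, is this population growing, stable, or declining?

R0 = Σ lx·mx = 0 + 0 + 0.091 + 0.088 + 0.079 + 0.062 + 0.074 + 0.013 = 0.407
R0 < 1, so the population is declining.

declining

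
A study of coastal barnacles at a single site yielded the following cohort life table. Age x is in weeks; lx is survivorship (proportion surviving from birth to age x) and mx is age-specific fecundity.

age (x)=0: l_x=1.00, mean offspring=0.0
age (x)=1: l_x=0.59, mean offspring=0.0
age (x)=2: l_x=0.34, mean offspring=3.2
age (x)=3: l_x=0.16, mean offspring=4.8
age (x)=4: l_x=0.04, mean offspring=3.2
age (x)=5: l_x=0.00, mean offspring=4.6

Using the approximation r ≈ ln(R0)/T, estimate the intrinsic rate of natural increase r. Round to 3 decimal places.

R0 = Σ lx·mx = 0 + 0 + 1.088 + 0.768 + 0.128 + 0 = 1.984
Σ x·lx·mx = 4.992; T = 4.992/1.984 = 2.51613…
r ≈ ln(R0)/T = ln(1.984)/2.51613… = 0.27229… → 0.272

0.272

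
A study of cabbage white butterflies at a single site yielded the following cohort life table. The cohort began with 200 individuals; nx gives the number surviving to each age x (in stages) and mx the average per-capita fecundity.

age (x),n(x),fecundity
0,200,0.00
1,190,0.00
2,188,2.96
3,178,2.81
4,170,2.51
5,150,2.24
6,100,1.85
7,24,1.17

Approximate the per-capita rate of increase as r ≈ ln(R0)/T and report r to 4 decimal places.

0.6450

lx = nx/n0 = nx/200: 1, 0.95, 0.94, 0.89, 0.85, 0.75, 0.5, 0.12
R0 = Σ lx·mx = 0 + 0 + 2.7824 + 2.5009 + 2.1335 + 1.68 + 0.925 + 0.1404 = 10.1622
Σ x·lx·mx = 36.5343; T = 36.5343/10.1622 = 3.59512…
r ≈ ln(R0)/T = ln(10.1622)/3.59512… = 0.644951… → 0.6450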